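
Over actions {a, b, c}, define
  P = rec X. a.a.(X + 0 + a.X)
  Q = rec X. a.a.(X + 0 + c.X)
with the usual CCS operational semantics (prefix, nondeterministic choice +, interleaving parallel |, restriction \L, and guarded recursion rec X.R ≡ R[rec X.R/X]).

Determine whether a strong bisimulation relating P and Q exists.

P's transition system — 3 states:
  u0 = rec X. a.a.(X + 0 + a.X) ⊢ —a→ u1
  u1 = a.((rec X. a.a.(X + 0 + a.X)) + 0 + a.(rec X. a.a.(X + 0 + a.X))) ⊢ —a→ u2
  u2 = (rec X. a.a.(X + 0 + a.X)) + 0 + a.(rec X. a.a.(X + 0 + a.X)) ⊢ —a→ u0, —a→ u1
Q's transition system — 3 states:
  v0 = rec X. a.a.(X + 0 + c.X) ⊢ —a→ v1
  v1 = a.((rec X. a.a.(X + 0 + c.X)) + 0 + c.(rec X. a.a.(X + 0 + c.X))) ⊢ —a→ v2
  v2 = (rec X. a.a.(X + 0 + c.X)) + 0 + c.(rec X. a.a.(X + 0 + c.X)) ⊢ —a→ v1, —c→ v0
Bisimilarity quotient blocks:
  B0 = {u0, u1, u2}
  B1 = {v0}
  B2 = {v1}
  B3 = {v2}
u0 ∈ B0, v0 ∈ B1 → different blocks

NO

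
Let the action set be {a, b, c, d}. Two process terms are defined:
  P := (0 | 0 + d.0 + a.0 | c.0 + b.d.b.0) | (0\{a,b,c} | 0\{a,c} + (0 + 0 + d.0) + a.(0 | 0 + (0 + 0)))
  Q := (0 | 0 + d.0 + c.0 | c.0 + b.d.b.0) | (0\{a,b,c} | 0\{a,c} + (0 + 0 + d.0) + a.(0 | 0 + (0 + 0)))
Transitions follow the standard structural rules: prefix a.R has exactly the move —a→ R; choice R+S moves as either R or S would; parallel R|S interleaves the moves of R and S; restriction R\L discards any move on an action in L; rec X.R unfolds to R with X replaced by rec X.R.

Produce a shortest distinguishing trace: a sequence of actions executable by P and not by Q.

aa

P's transition system — 21 states:
  m0 = (0 | 0 + d.0 + a.0 | c.0 + b.d.b.0) | (0\{a,b,c} | 0\{a,c} + (0 + 0 + d.0) + a.(0 | 0 + (0 + 0))) → -a-> m1, -a-> m2, -b-> m3, -c-> m4, -d-> m5, -d-> m6
  m1 = (0 | 0 + d.0 + a.0 | c.0 + b.d.b.0) | (0 | 0 + (0 + 0)) → -a-> m7, -b-> m8, -c-> m9, -d-> m10
  m2 = 0 | c.0 | (0\{a,b,c} | 0\{a,c} + (0 + 0 + d.0) + a.(0 | 0 + (0 + 0))) → -a-> m7, -c-> m11, -d-> m12
  m3 = d.b.0 | (0\{a,b,c} | 0\{a,c} + (0 + 0 + d.0) + a.(0 | 0 + (0 + 0))) → -a-> m8, -d-> m13, -d-> m14
  m4 = a.0 | 0 | (0\{a,b,c} | 0\{a,c} + (0 + 0 + d.0) + a.(0 | 0 + (0 + 0))) → -a-> m11, -a-> m9, -d-> m15
  m5 = (0 | 0 + d.0 + a.0 | c.0 + b.d.b.0) | 0 → -a-> m12, -b-> m14, -c-> m15, -d-> m16
  m6 = 0 | (0\{a,b,c} | 0\{a,c} + (0 + 0 + d.0) + a.(0 | 0 + (0 + 0))) → -a-> m10, -d-> m16
  m7 = 0 | c.0 | (0 | 0 + (0 + 0)) → -c-> m17
  m8 = d.b.0 | (0 | 0 + (0 + 0)) → -d-> m18
  m9 = a.0 | 0 | (0 | 0 + (0 + 0)) → -a-> m17
  m10 = 0 | (0 | 0 + (0 + 0)) → (no moves)
  m11 = 0 | 0 | (0\{a,b,c} | 0\{a,c} + (0 + 0 + d.0) + a.(0 | 0 + (0 + 0))) → -a-> m17, -d-> m19
  m12 = 0 | c.0 | 0 → -c-> m19
  m13 = b.0 | (0\{a,b,c} | 0\{a,c} + (0 + 0 + d.0) + a.(0 | 0 + (0 + 0))) → -a-> m18, -b-> m6, -d-> m20
  m14 = d.b.0 | 0 → -d-> m20
  m15 = a.0 | 0 | 0 → -a-> m19
  m16 = 0 | 0 → (no moves)
  m17 = 0 | 0 | (0 | 0 + (0 + 0)) → (no moves)
  m18 = b.0 | (0 | 0 + (0 + 0)) → -b-> m10
  m19 = 0 | 0 | 0 → (no moves)
  m20 = b.0 | 0 → -b-> m16
Q's transition system — 21 states:
  n0 = (0 | 0 + d.0 + c.0 | c.0 + b.d.b.0) | (0\{a,b,c} | 0\{a,c} + (0 + 0 + d.0) + a.(0 | 0 + (0 + 0))) → -a-> n1, -b-> n2, -c-> n3, -c-> n4, -d-> n5, -d-> n6
  n1 = (0 | 0 + d.0 + c.0 | c.0 + b.d.b.0) | (0 | 0 + (0 + 0)) → -b-> n7, -c-> n8, -c-> n9, -d-> n10
  n2 = d.b.0 | (0\{a,b,c} | 0\{a,c} + (0 + 0 + d.0) + a.(0 | 0 + (0 + 0))) → -a-> n7, -d-> n11, -d-> n12
  n3 = 0 | c.0 | (0\{a,b,c} | 0\{a,c} + (0 + 0 + d.0) + a.(0 | 0 + (0 + 0))) → -a-> n8, -c-> n13, -d-> n14
  n4 = c.0 | 0 | (0\{a,b,c} | 0\{a,c} + (0 + 0 + d.0) + a.(0 | 0 + (0 + 0))) → -a-> n9, -c-> n13, -d-> n15
  n5 = (0 | 0 + d.0 + c.0 | c.0 + b.d.b.0) | 0 → -b-> n12, -c-> n14, -c-> n15, -d-> n16
  n6 = 0 | (0\{a,b,c} | 0\{a,c} + (0 + 0 + d.0) + a.(0 | 0 + (0 + 0))) → -a-> n10, -d-> n16
  n7 = d.b.0 | (0 | 0 + (0 + 0)) → -d-> n17
  n8 = 0 | c.0 | (0 | 0 + (0 + 0)) → -c-> n18
  n9 = c.0 | 0 | (0 | 0 + (0 + 0)) → -c-> n18
  n10 = 0 | (0 | 0 + (0 + 0)) → (no moves)
  n11 = b.0 | (0\{a,b,c} | 0\{a,c} + (0 + 0 + d.0) + a.(0 | 0 + (0 + 0))) → -a-> n17, -b-> n6, -d-> n19
  n12 = d.b.0 | 0 → -d-> n19
  n13 = 0 | 0 | (0\{a,b,c} | 0\{a,c} + (0 + 0 + d.0) + a.(0 | 0 + (0 + 0))) → -a-> n18, -d-> n20
  n14 = 0 | c.0 | 0 → -c-> n20
  n15 = c.0 | 0 | 0 → -c-> n20
  n16 = 0 | 0 → (no moves)
  n17 = b.0 | (0 | 0 + (0 + 0)) → -b-> n10
  n18 = 0 | 0 | (0 | 0 + (0 + 0)) → (no moves)
  n19 = b.0 | 0 → -b-> n16
  n20 = 0 | 0 | 0 → (no moves)
Trace ⟨aa⟩ through P, begin at {m0}:
  after a @ step 1: {m1, m2}
  after a @ step 2: {m7}
  P completes σ.
Trace ⟨aa⟩ through Q, begin at {n0}:
  after a @ step 1: {n1}
  after a @ step 2: no successor for Q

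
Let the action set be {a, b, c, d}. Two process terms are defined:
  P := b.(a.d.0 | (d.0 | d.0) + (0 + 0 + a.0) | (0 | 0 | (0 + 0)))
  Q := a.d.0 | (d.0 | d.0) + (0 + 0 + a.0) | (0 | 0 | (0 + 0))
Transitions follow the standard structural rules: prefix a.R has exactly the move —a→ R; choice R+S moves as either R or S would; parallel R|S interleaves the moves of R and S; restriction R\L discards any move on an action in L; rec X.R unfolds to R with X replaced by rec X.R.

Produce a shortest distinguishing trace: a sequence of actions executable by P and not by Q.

b

Reachable graph of P (14 states):
  m0 = b.(a.d.0 | (d.0 | d.0) + (0 + 0 + a.0) | (0 | 0 | (0 + 0))) → -b-> m1
  m1 = a.d.0 | (d.0 | d.0) + (0 + 0 + a.0) | (0 | 0 | (0 + 0)) → -a-> m2, -a-> m3, -d-> m4, -d-> m5
  m2 = 0 | (0 | 0 | (0 + 0)) → ∅
  m3 = d.0 | (d.0 | d.0) → -d-> m6, -d-> m7, -d-> m8
  m4 = a.d.0 | (0 | d.0) → -a-> m7, -d-> m9
  m5 = a.d.0 | (d.0 | 0) → -a-> m8, -d-> m9
  m6 = 0 | (d.0 | d.0) → -d-> m10, -d-> m11
  m7 = d.0 | (0 | d.0) → -d-> m10, -d-> m12
  m8 = d.0 | (d.0 | 0) → -d-> m11, -d-> m12
  m9 = a.d.0 | (0 | 0) → -a-> m12
  m10 = 0 | (0 | d.0) → -d-> m13
  m11 = 0 | (d.0 | 0) → -d-> m13
  m12 = d.0 | (0 | 0) → -d-> m13
  m13 = 0 | (0 | 0) → ∅
Reachable graph of Q (13 states):
  n0 = a.d.0 | (d.0 | d.0) + (0 + 0 + a.0) | (0 | 0 | (0 + 0)) → -a-> n1, -a-> n2, -d-> n3, -d-> n4
  n1 = 0 | (0 | 0 | (0 + 0)) → ∅
  n2 = d.0 | (d.0 | d.0) → -d-> n5, -d-> n6, -d-> n7
  n3 = a.d.0 | (0 | d.0) → -a-> n6, -d-> n8
  n4 = a.d.0 | (d.0 | 0) → -a-> n7, -d-> n8
  n5 = 0 | (d.0 | d.0) → -d-> n10, -d-> n9
  n6 = d.0 | (0 | d.0) → -d-> n11, -d-> n9
  n7 = d.0 | (d.0 | 0) → -d-> n10, -d-> n11
  n8 = a.d.0 | (0 | 0) → -a-> n11
  n9 = 0 | (0 | d.0) → -d-> n12
  n10 = 0 | (d.0 | 0) → -d-> n12
  n11 = d.0 | (0 | 0) → -d-> n12
  n12 = 0 | (0 | 0) → ∅
Run σ = ⟨b⟩ on P: start {m0}
  step 1 (b): {m1}
  P completes σ.
Run σ = ⟨b⟩ on Q: start {n0}
  step 1 (b): ∅ (Q stuck)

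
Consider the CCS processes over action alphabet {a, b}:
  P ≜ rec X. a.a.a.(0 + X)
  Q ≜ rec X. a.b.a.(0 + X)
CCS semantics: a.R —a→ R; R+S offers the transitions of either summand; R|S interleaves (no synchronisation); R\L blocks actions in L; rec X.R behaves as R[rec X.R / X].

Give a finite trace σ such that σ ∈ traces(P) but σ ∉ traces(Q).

aa

P's transition system — 4 states:
  m0 = rec X. a.a.a.(0 + X) | ··a··> m1
  m1 = a.a.(0 + (rec X. a.a.a.(0 + X))) | ··a··> m2
  m2 = a.(0 + (rec X. a.a.a.(0 + X))) | ··a··> m3
  m3 = 0 + (rec X. a.a.a.(0 + X)) | ··a··> m1
Q's transition system — 4 states:
  n0 = rec X. a.b.a.(0 + X) | ··a··> n1
  n1 = b.a.(0 + (rec X. a.b.a.(0 + X))) | ··b··> n2
  n2 = a.(0 + (rec X. a.b.a.(0 + X))) | ··a··> n3
  n3 = 0 + (rec X. a.b.a.(0 + X)) | ··a··> n1
Trace ⟨aa⟩ through P, begin at {m0}:
  after a @ step 1: {m1}
  after a @ step 2: {m2}
  ✓ P
Trace ⟨aa⟩ through Q, begin at {n0}:
  after a @ step 1: {n1}
  after a @ step 2: ∅  — Q cannot continue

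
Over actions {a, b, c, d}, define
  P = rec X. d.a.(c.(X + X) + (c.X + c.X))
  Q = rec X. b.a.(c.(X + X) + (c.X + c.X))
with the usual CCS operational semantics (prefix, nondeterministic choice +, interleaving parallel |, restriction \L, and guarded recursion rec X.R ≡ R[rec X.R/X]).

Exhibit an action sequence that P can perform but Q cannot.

Reachable graph of P (4 states):
  u0 = rec X. d.a.(c.(X + X) + (c.X + c.X)) has moves ··d··> u1
  u1 = a.(c.((rec X. d.a.(c.(X + X) + (c.X + c.X))) + (rec X. d.a.(c.(X + X) + (c.X + c.X)))) + (c.(rec X. d.a.(c.(X + X) + (c.X + c.X))) + c.(rec X. d.a.(c.(X + X) + (c.X + c.X))))) has moves ··a··> u2
  u2 = c.((rec X. d.a.(c.(X + X) + (c.X + c.X))) + (rec X. d.a.(c.(X + X) + (c.X + c.X)))) + (c.(rec X. d.a.(c.(X + X) + (c.X + c.X))) + c.(rec X. d.a.(c.(X + X) + (c.X + c.X)))) has moves ··c··> u0, ··c··> u3
  u3 = (rec X. d.a.(c.(X + X) + (c.X + c.X))) + (rec X. d.a.(c.(X + X) + (c.X + c.X))) has moves ··d··> u1
Reachable graph of Q (4 states):
  v0 = rec X. b.a.(c.(X + X) + (c.X + c.X)) has moves ··b··> v1
  v1 = a.(c.((rec X. b.a.(c.(X + X) + (c.X + c.X))) + (rec X. b.a.(c.(X + X) + (c.X + c.X)))) + (c.(rec X. b.a.(c.(X + X) + (c.X + c.X))) + c.(rec X. b.a.(c.(X + X) + (c.X + c.X))))) has moves ··a··> v2
  v2 = c.((rec X. b.a.(c.(X + X) + (c.X + c.X))) + (rec X. b.a.(c.(X + X) + (c.X + c.X)))) + (c.(rec X. b.a.(c.(X + X) + (c.X + c.X))) + c.(rec X. b.a.(c.(X + X) + (c.X + c.X)))) has moves ··c··> v0, ··c··> v3
  v3 = (rec X. b.a.(c.(X + X) + (c.X + c.X))) + (rec X. b.a.(c.(X + X) + (c.X + c.X))) has moves ··b··> v1
Trace ⟨d⟩ through P, begin at {u0}:
  step 1 (d): {u1}
  — P admits the full trace.
Trace ⟨d⟩ through Q, begin at {v0}:
  step 1 (d): ∅ (Q stuck)

d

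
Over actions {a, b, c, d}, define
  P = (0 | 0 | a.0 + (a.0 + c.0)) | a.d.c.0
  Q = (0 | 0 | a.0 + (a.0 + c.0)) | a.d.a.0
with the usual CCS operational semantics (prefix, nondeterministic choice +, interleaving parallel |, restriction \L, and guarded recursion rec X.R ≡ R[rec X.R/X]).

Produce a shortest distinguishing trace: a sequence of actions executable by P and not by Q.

Reachable graph of P (12 states):
  u0 = (0 | 0 | a.0 + (a.0 + c.0)) | a.d.c.0 :: -a-> u1, -a-> u2, -a-> u3, -c-> u3
  u1 = (0 | 0 | a.0 + (a.0 + c.0)) | d.c.0 :: -a-> u4, -a-> u5, -c-> u5, -d-> u6
  u2 = 0 | 0 | 0 | a.d.c.0 :: -a-> u4
  u3 = 0 | a.d.c.0 :: -a-> u5
  u4 = 0 | 0 | 0 | d.c.0 :: -d-> u7
  u5 = 0 | d.c.0 :: -d-> u8
  u6 = (0 | 0 | a.0 + (a.0 + c.0)) | c.0 :: -a-> u7, -a-> u8, -c-> u8, -c-> u9
  u7 = 0 | 0 | 0 | c.0 :: -c-> u10
  u8 = 0 | c.0 :: -c-> u11
  u9 = (0 | 0 | a.0 + (a.0 + c.0)) | 0 :: -a-> u10, -a-> u11, -c-> u11
  u10 = 0 | 0 | 0 | 0 :: ·
  u11 = 0 | 0 :: ·
Reachable graph of Q (12 states):
  v0 = (0 | 0 | a.0 + (a.0 + c.0)) | a.d.a.0 :: -a-> v1, -a-> v2, -a-> v3, -c-> v3
  v1 = (0 | 0 | a.0 + (a.0 + c.0)) | d.a.0 :: -a-> v4, -a-> v5, -c-> v5, -d-> v6
  v2 = 0 | 0 | 0 | a.d.a.0 :: -a-> v4
  v3 = 0 | a.d.a.0 :: -a-> v5
  v4 = 0 | 0 | 0 | d.a.0 :: -d-> v7
  v5 = 0 | d.a.0 :: -d-> v8
  v6 = (0 | 0 | a.0 + (a.0 + c.0)) | a.0 :: -a-> v7, -a-> v8, -a-> v9, -c-> v8
  v7 = 0 | 0 | 0 | a.0 :: -a-> v10
  v8 = 0 | a.0 :: -a-> v11
  v9 = (0 | 0 | a.0 + (a.0 + c.0)) | 0 :: -a-> v10, -a-> v11, -c-> v11
  v10 = 0 | 0 | 0 | 0 :: ·
  v11 = 0 | 0 :: ·
Executing aadc from P (initial set {u0}):
  step 1 (a): {u1, u2, u3}
  step 2 (a): {u4, u5}
  step 3 (d): {u7, u8}
  step 4 (c): {u10, u11}
  P completes σ.
Executing aadc from Q (initial set {v0}):
  step 1 (a): {v1, v2, v3}
  step 2 (a): {v4, v5}
  step 3 (d): {v7, v8}
  step 4 (c): ∅ (Q stuck)

aadc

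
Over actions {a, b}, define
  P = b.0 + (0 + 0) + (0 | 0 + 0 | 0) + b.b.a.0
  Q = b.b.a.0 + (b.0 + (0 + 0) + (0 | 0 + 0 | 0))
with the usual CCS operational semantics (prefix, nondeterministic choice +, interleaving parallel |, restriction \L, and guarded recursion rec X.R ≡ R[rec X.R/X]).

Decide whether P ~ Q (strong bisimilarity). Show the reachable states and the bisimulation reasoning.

YES

P's transition system — 4 states:
  s0 = b.0 + (0 + 0) + (0 | 0 + 0 | 0) + b.b.a.0 has moves --b--▸ s1, --b--▸ s2
  s1 = 0 has moves ·
  s2 = b.a.0 has moves --b--▸ s3
  s3 = a.0 has moves --a--▸ s1
Q's transition system — 4 states:
  t0 = b.b.a.0 + (b.0 + (0 + 0) + (0 | 0 + 0 | 0)) has moves --b--▸ t1, --b--▸ t2
  t1 = 0 has moves ·
  t2 = b.a.0 has moves --b--▸ t3
  t3 = a.0 has moves --a--▸ t1
Partition-refinement fixed point:
  B0 = {s0, t0}
  B1 = {s2, t2}
  B2 = {s3, t3}
  B3 = {s1, t1}
s0 ∈ B0, t0 ∈ B0 → same block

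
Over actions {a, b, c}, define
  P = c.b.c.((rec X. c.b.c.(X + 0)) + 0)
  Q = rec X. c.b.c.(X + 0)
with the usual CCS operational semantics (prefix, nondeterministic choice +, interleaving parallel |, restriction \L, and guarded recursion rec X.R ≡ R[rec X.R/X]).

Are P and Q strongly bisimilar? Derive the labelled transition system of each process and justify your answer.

LTS(P): 4 reachable states
  u0 = c.b.c.((rec X. c.b.c.(X + 0)) + 0) has moves ··c··> u1
  u1 = b.c.((rec X. c.b.c.(X + 0)) + 0) has moves ··b··> u2
  u2 = c.((rec X. c.b.c.(X + 0)) + 0) has moves ··c··> u3
  u3 = (rec X. c.b.c.(X + 0)) + 0 has moves ··c··> u1
LTS(Q): 4 reachable states
  v0 = rec X. c.b.c.(X + 0) has moves ··c··> v1
  v1 = b.c.((rec X. c.b.c.(X + 0)) + 0) has moves ··b··> v2
  v2 = c.((rec X. c.b.c.(X + 0)) + 0) has moves ··c··> v3
  v3 = (rec X. c.b.c.(X + 0)) + 0 has moves ··c··> v1
Coarsest stable partition (strong bisimilarity classes):
  B0 = {u0, u3, v0, v3}
  B1 = {u1, v1}
  B2 = {u2, v2}
u0 ∈ B0, v0 ∈ B0 → same block

YES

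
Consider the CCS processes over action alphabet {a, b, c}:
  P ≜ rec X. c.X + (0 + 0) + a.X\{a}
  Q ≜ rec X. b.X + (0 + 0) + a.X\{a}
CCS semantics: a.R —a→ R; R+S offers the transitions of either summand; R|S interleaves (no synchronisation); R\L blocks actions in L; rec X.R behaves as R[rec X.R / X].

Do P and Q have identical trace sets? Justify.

P's transition system — 2 states:
  u0 = rec X. c.X + (0 + 0) + a.X\{a} ⊢ --a--▸ u1, --c--▸ u0
  u1 = (rec X. c.X + (0 + 0) + a.X\{a})\{a} ⊢ --c--▸ u1
Q's transition system — 2 states:
  v0 = rec X. b.X + (0 + 0) + a.X\{a} ⊢ --a--▸ v1, --b--▸ v0
  v1 = (rec X. b.X + (0 + 0) + a.X\{a})\{a} ⊢ --b--▸ v1
Trace ⟨c⟩ through P, begin at {u0}:
  after c @ step 1: {u0}
  ✓ P
Trace ⟨c⟩ through Q, begin at {v0}:
  after c @ step 1: ∅ (Q stuck)

NO — witness ⟨c⟩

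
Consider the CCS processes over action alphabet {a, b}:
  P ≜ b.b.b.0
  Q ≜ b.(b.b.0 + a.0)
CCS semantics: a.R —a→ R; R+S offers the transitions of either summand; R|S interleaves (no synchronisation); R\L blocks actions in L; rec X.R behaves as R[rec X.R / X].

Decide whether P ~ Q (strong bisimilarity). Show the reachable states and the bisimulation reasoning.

P's transition system — 4 states:
  u0 = b.b.b.0 ⊢ =b=> u1
  u1 = b.b.0 ⊢ =b=> u2
  u2 = b.0 ⊢ =b=> u3
  u3 = 0 ⊢ deadlocked
Q's transition system — 4 states:
  v0 = b.(b.b.0 + a.0) ⊢ =b=> v1
  v1 = b.b.0 + a.0 ⊢ =a=> v2, =b=> v3
  v2 = 0 ⊢ deadlocked
  v3 = b.0 ⊢ =b=> v2
Bisimilarity quotient blocks:
  B0 = {u0}
  B1 = {u1}
  B2 = {u2, v3}
  B3 = {u3, v2}
  B4 = {v0}
  B5 = {v1}
u0 ∈ B0, v0 ∈ B4 → different blocks

NO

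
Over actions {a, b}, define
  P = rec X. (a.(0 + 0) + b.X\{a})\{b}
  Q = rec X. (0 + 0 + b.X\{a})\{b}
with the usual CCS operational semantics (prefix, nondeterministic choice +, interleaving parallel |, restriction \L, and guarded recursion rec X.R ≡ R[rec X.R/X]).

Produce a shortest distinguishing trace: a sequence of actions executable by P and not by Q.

a

Reachable graph of P (2 states):
  p0 = rec X. (a.(0 + 0) + b.X\{a})\{b} ⊢ —a→ p1
  p1 = (0 + 0)\{b} ⊢ (no moves)
Reachable graph of Q (1 states):
  q0 = rec X. (0 + 0 + b.X\{a})\{b} ⊢ (no moves)
Executing a from P (initial set {p0}):
  [1] a ⇒ {p1}
  — P admits the full trace.
Executing a from Q (initial set {q0}):
  [1] a ⇒ ∅ (Q stuck)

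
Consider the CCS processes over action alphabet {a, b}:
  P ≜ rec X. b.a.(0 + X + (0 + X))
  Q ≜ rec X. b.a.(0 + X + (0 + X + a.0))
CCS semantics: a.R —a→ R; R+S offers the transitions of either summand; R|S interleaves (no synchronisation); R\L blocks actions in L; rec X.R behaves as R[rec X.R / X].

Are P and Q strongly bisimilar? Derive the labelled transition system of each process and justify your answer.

Reachable graph of P (3 states):
  p0 = rec X. b.a.(0 + X + (0 + X)) ⊢ =b=> p1
  p1 = a.(0 + (rec X. b.a.(0 + X + (0 + X))) + (0 + (rec X. b.a.(0 + X + (0 + X))))) ⊢ =a=> p2
  p2 = 0 + (rec X. b.a.(0 + X + (0 + X))) + (0 + (rec X. b.a.(0 + X + (0 + X)))) ⊢ =b=> p1
Reachable graph of Q (4 states):
  q0 = rec X. b.a.(0 + X + (0 + X + a.0)) ⊢ =b=> q1
  q1 = a.(0 + (rec X. b.a.(0 + X + (0 + X + a.0))) + (0 + (rec X. b.a.(0 + X + (0 + X + a.0))) + a.0)) ⊢ =a=> q2
  q2 = 0 + (rec X. b.a.(0 + X + (0 + X + a.0))) + (0 + (rec X. b.a.(0 + X + (0 + X + a.0))) + a.0) ⊢ =a=> q3, =b=> q1
  q3 = 0 ⊢ deadlocked
Bisimilarity quotient blocks:
  B0 = {p0, p2}
  B1 = {p1}
  B2 = {q0}
  B3 = {q1}
  B4 = {q2}
  B5 = {q3}
p0 ∈ B0, q0 ∈ B2 → different blocks

P ≁ Q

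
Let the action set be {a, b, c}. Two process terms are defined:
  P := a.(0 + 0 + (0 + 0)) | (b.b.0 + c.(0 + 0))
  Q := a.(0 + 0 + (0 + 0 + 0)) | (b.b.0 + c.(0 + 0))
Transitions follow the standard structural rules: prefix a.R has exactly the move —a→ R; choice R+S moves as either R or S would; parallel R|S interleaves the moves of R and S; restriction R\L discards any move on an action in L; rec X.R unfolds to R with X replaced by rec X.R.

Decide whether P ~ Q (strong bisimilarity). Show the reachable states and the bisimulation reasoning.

P's transition system — 8 states:
  s0 = a.(0 + 0 + (0 + 0)) | (b.b.0 + c.(0 + 0)) has moves -a-> s1, -b-> s2, -c-> s3
  s1 = (0 + 0 + (0 + 0)) | (b.b.0 + c.(0 + 0)) has moves -b-> s4, -c-> s5
  s2 = a.(0 + 0 + (0 + 0)) | b.0 has moves -a-> s4, -b-> s6
  s3 = a.(0 + 0 + (0 + 0)) | (0 + 0) has moves -a-> s5
  s4 = (0 + 0 + (0 + 0)) | b.0 has moves -b-> s7
  s5 = (0 + 0 + (0 + 0)) | (0 + 0) has moves deadlocked
  s6 = a.(0 + 0 + (0 + 0)) | 0 has moves -a-> s7
  s7 = (0 + 0 + (0 + 0)) | 0 has moves deadlocked
Q's transition system — 8 states:
  t0 = a.(0 + 0 + (0 + 0 + 0)) | (b.b.0 + c.(0 + 0)) has moves -a-> t1, -b-> t2, -c-> t3
  t1 = (0 + 0 + (0 + 0 + 0)) | (b.b.0 + c.(0 + 0)) has moves -b-> t4, -c-> t5
  t2 = a.(0 + 0 + (0 + 0 + 0)) | b.0 has moves -a-> t4, -b-> t6
  t3 = a.(0 + 0 + (0 + 0 + 0)) | (0 + 0) has moves -a-> t5
  t4 = (0 + 0 + (0 + 0 + 0)) | b.0 has moves -b-> t7
  t5 = (0 + 0 + (0 + 0 + 0)) | (0 + 0) has moves deadlocked
  t6 = a.(0 + 0 + (0 + 0 + 0)) | 0 has moves -a-> t7
  t7 = (0 + 0 + (0 + 0 + 0)) | 0 has moves deadlocked
Bisimilarity quotient blocks:
  B0 = {s0, t0}
  B1 = {s3, s6, t3, t6}
  B2 = {s5, s7, t5, t7}
  B3 = {s1, t1}
  B4 = {s4, t4}
  B5 = {s2, t2}
s0 ∈ B0, t0 ∈ B0 → same block

P ~ Q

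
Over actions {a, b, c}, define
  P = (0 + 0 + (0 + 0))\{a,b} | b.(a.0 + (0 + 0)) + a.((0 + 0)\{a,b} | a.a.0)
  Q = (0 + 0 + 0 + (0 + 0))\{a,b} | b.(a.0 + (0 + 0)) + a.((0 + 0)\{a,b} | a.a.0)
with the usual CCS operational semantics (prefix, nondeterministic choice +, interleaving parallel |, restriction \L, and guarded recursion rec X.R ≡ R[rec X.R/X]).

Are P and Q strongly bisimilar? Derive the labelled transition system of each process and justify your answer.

P ~ Q

P's transition system — 6 states:
  m0 = (0 + 0 + (0 + 0))\{a,b} | b.(a.0 + (0 + 0)) + a.((0 + 0)\{a,b} | a.a.0) → ··a··> m1, ··b··> m2
  m1 = (0 + 0)\{a,b} | a.a.0 → ··a··> m3
  m2 = (0 + 0 + (0 + 0))\{a,b} | (a.0 + (0 + 0)) → ··a··> m4
  m3 = (0 + 0)\{a,b} | a.0 → ··a··> m5
  m4 = (0 + 0 + (0 + 0))\{a,b} | 0 → (no moves)
  m5 = (0 + 0)\{a,b} | 0 → (no moves)
Q's transition system — 6 states:
  n0 = (0 + 0 + 0 + (0 + 0))\{a,b} | b.(a.0 + (0 + 0)) + a.((0 + 0)\{a,b} | a.a.0) → ··a··> n1, ··b··> n2
  n1 = (0 + 0)\{a,b} | a.a.0 → ··a··> n3
  n2 = (0 + 0 + 0 + (0 + 0))\{a,b} | (a.0 + (0 + 0)) → ··a··> n4
  n3 = (0 + 0)\{a,b} | a.0 → ··a··> n5
  n4 = (0 + 0 + 0 + (0 + 0))\{a,b} | 0 → (no moves)
  n5 = (0 + 0)\{a,b} | 0 → (no moves)
Coarsest stable partition (strong bisimilarity classes):
  B0 = {m0, n0}
  B1 = {m2, m3, n2, n3}
  B2 = {m4, m5, n4, n5}
  B3 = {m1, n1}
m0 ∈ B0, n0 ∈ B0 → same block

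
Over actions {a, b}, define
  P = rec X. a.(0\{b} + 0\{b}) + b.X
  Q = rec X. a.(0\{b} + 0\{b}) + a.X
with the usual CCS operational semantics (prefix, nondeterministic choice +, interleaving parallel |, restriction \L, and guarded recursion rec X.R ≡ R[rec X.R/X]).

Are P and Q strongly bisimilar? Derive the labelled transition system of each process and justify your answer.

P's transition system — 2 states:
  p0 = rec X. a.(0\{b} + 0\{b}) + b.X | ··a··> p1, ··b··> p0
  p1 = 0\{b} + 0\{b} | deadlocked
Q's transition system — 2 states:
  q0 = rec X. a.(0\{b} + 0\{b}) + a.X | ··a··> q0, ··a··> q1
  q1 = 0\{b} + 0\{b} | deadlocked
Partition-refinement fixed point:
  B0 = {p0}
  B1 = {p1, q1}
  B2 = {q0}
p0 ∈ B0, q0 ∈ B2 → different blocks

NO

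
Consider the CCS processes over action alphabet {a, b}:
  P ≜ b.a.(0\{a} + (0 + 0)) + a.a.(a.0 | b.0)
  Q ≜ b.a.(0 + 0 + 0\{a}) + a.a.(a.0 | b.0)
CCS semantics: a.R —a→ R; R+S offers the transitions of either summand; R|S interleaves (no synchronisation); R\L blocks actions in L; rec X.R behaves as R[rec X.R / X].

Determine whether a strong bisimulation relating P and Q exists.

bisimilar

Reachable graph of P (8 states):
  s0 = b.a.(0\{a} + (0 + 0)) + a.a.(a.0 | b.0) | -a-> s1, -b-> s2
  s1 = a.(a.0 | b.0) | -a-> s3
  s2 = a.(0\{a} + (0 + 0)) | -a-> s4
  s3 = a.0 | b.0 | -a-> s5, -b-> s6
  s4 = 0\{a} + (0 + 0) | ·
  s5 = 0 | b.0 | -b-> s7
  s6 = a.0 | 0 | -a-> s7
  s7 = 0 | 0 | ·
Reachable graph of Q (8 states):
  t0 = b.a.(0 + 0 + 0\{a}) + a.a.(a.0 | b.0) | -a-> t1, -b-> t2
  t1 = a.(a.0 | b.0) | -a-> t3
  t2 = a.(0 + 0 + 0\{a}) | -a-> t4
  t3 = a.0 | b.0 | -a-> t5, -b-> t6
  t4 = 0 + 0 + 0\{a} | ·
  t5 = 0 | b.0 | -b-> t7
  t6 = a.0 | 0 | -a-> t7
  t7 = 0 | 0 | ·
Coarsest stable partition (strong bisimilarity classes):
  B0 = {s0, t0}
  B1 = {s1, t1}
  B2 = {s3, t3}
  B3 = {s5, t5}
  B4 = {s4, s7, t4, t7}
  B5 = {s2, s6, t2, t6}
s0 ∈ B0, t0 ∈ B0 → same block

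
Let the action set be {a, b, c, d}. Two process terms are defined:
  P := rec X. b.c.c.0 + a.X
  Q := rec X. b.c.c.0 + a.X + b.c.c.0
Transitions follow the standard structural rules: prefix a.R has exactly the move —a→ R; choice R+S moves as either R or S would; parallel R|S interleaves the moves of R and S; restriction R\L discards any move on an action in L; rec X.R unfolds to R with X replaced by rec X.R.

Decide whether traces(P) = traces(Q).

traces(P) = traces(Q)

P's transition system — 4 states:
  m0 = rec X. b.c.c.0 + a.X has moves -a-> m0, -b-> m1
  m1 = c.c.0 has moves -c-> m2
  m2 = c.0 has moves -c-> m3
  m3 = 0 has moves ∅
Q's transition system — 4 states:
  n0 = rec X. b.c.c.0 + a.X + b.c.c.0 has moves -a-> n0, -b-> n1
  n1 = c.c.0 has moves -c-> n2
  n2 = c.0 has moves -c-> n3
  n3 = 0 has moves ∅
Coarsest stable partition (strong bisimilarity classes):
  B0 = {m0, n0}
  B1 = {m1, n1}
  B2 = {m2, n2}
  B3 = {m3, n3}
m0 ∈ B0, n0 ∈ B0 → same block
Bisimilar ⇒ trace-equivalent.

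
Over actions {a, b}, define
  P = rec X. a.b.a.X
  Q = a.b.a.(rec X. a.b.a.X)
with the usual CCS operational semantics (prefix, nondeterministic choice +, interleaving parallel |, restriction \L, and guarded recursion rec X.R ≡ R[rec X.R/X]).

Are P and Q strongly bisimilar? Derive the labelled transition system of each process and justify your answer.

LTS(P): 3 reachable states
  u0 = rec X. a.b.a.X | —a→ u1
  u1 = b.a.(rec X. a.b.a.X) | —b→ u2
  u2 = a.(rec X. a.b.a.X) | —a→ u0
LTS(Q): 4 reachable states
  v0 = a.b.a.(rec X. a.b.a.X) | —a→ v1
  v1 = b.a.(rec X. a.b.a.X) | —b→ v2
  v2 = a.(rec X. a.b.a.X) | —a→ v3
  v3 = rec X. a.b.a.X | —a→ v1
Bisimilarity quotient blocks:
  B0 = {u0, v0, v3}
  B1 = {u1, v1}
  B2 = {u2, v2}
u0 ∈ B0, v0 ∈ B0 → same block

YES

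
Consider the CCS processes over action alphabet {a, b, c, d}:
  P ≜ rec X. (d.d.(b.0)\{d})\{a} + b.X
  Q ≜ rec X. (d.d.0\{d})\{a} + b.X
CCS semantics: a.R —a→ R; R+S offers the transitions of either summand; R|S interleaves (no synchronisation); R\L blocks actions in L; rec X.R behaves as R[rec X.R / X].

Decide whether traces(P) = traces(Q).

Reachable graph of P (4 states):
  p0 = rec X. (d.d.(b.0)\{d})\{a} + b.X has moves --b--▸ p0, --d--▸ p1
  p1 = (d.(b.0)\{d})\{a} has moves --d--▸ p2
  p2 = (b.0)\{d}\{a} has moves --b--▸ p3
  p3 = 0\{d}\{a} has moves deadlocked
Reachable graph of Q (3 states):
  q0 = rec X. (d.d.0\{d})\{a} + b.X has moves --b--▸ q0, --d--▸ q1
  q1 = (d.0\{d})\{a} has moves --d--▸ q2
  q2 = 0\{d}\{a} has moves deadlocked
Trace ⟨ddb⟩ through P, begin at {p0}:
  after d @ step 1: {p1}
  after d @ step 2: {p2}
  after b @ step 3: {p3}
  P completes σ.
Trace ⟨ddb⟩ through Q, begin at {q0}:
  after d @ step 1: {q1}
  after d @ step 2: {q2}
  after b @ step 3: no successor for Q

trace-distinct — witness ⟨ddb⟩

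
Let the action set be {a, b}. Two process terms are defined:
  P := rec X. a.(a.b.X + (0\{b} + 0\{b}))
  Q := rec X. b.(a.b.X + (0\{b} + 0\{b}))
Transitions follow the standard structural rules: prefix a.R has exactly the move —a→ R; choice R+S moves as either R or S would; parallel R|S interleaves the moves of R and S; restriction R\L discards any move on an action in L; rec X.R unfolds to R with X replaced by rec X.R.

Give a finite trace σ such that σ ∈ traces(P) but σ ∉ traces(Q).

a

Reachable graph of P (3 states):
  u0 = rec X. a.(a.b.X + (0\{b} + 0\{b})) | ··a··> u1
  u1 = a.b.(rec X. a.(a.b.X + (0\{b} + 0\{b}))) + (0\{b} + 0\{b}) | ··a··> u2
  u2 = b.(rec X. a.(a.b.X + (0\{b} + 0\{b}))) | ··b··> u0
Reachable graph of Q (3 states):
  v0 = rec X. b.(a.b.X + (0\{b} + 0\{b})) | ··b··> v1
  v1 = a.b.(rec X. b.(a.b.X + (0\{b} + 0\{b}))) + (0\{b} + 0\{b}) | ··a··> v2
  v2 = b.(rec X. b.(a.b.X + (0\{b} + 0\{b}))) | ··b··> v0
Trace ⟨a⟩ through P, begin at {u0}:
  [1] a ⇒ {u1}
  P completes σ.
Trace ⟨a⟩ through Q, begin at {v0}:
  [1] a ⇒ no successor for Q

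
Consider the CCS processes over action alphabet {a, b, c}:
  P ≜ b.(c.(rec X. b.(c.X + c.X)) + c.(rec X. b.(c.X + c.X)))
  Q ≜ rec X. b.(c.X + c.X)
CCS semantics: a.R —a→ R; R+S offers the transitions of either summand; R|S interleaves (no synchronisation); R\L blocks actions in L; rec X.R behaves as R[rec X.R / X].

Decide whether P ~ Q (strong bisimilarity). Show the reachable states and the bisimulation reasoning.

P's transition system — 3 states:
  s0 = b.(c.(rec X. b.(c.X + c.X)) + c.(rec X. b.(c.X + c.X))) :: =b=> s1
  s1 = c.(rec X. b.(c.X + c.X)) + c.(rec X. b.(c.X + c.X)) :: =c=> s2
  s2 = rec X. b.(c.X + c.X) :: =b=> s1
Q's transition system — 2 states:
  t0 = rec X. b.(c.X + c.X) :: =b=> t1
  t1 = c.(rec X. b.(c.X + c.X)) + c.(rec X. b.(c.X + c.X)) :: =c=> t0
Coarsest stable partition (strong bisimilarity classes):
  B0 = {s0, s2, t0}
  B1 = {s1, t1}
s0 ∈ B0, t0 ∈ B0 → same block

bisimilar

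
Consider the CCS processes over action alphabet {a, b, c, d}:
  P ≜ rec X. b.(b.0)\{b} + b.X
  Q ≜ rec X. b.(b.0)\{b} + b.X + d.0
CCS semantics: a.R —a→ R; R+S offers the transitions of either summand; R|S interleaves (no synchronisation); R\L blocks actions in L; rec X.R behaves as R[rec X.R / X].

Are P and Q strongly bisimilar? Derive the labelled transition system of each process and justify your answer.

P ≁ Q

LTS(P): 2 reachable states
  s0 = rec X. b.(b.0)\{b} + b.X has moves -b-> s0, -b-> s1
  s1 = (b.0)\{b} has moves ∅
LTS(Q): 3 reachable states
  t0 = rec X. b.(b.0)\{b} + b.X + d.0 has moves -b-> t0, -b-> t1, -d-> t2
  t1 = (b.0)\{b} has moves ∅
  t2 = 0 has moves ∅
Coarsest stable partition (strong bisimilarity classes):
  B0 = {s0}
  B1 = {s1, t1, t2}
  B2 = {t0}
s0 ∈ B0, t0 ∈ B2 → different blocks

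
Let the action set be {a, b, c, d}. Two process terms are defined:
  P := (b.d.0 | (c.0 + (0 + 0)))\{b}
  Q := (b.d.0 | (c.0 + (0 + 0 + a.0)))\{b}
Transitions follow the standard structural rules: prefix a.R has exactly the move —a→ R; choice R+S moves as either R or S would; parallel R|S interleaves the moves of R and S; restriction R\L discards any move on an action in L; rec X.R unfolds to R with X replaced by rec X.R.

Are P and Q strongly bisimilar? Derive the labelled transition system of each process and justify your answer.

NO

Reachable graph of P (2 states):
  u0 = (b.d.0 | (c.0 + (0 + 0)))\{b} | -c-> u1
  u1 = (b.d.0 | 0)\{b} | stopped
Reachable graph of Q (2 states):
  v0 = (b.d.0 | (c.0 + (0 + 0 + a.0)))\{b} | -a-> v1, -c-> v1
  v1 = (b.d.0 | 0)\{b} | stopped
Bisimilarity quotient blocks:
  B0 = {u0}
  B1 = {u1, v1}
  B2 = {v0}
u0 ∈ B0, v0 ∈ B2 → different blocks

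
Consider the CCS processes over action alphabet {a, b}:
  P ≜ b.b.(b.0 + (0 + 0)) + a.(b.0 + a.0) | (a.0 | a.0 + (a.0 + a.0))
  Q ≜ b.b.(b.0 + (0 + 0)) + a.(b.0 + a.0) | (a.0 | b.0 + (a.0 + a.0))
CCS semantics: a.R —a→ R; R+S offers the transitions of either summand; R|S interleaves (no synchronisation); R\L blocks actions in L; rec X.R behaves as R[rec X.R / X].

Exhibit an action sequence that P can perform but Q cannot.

aaaa

P's transition system — 18 states:
  u0 = b.b.(b.0 + (0 + 0)) + a.(b.0 + a.0) | (a.0 | a.0 + (a.0 + a.0)) :: ··a··> u1, ··a··> u2, ··a··> u3, ··a··> u4, ··b··> u5
  u1 = (b.0 + a.0) | (a.0 | a.0 + (a.0 + a.0)) :: ··a··> u6, ··a··> u7, ··a··> u8, ··a··> u9, ··b··> u9
  u2 = a.(b.0 + a.0) | (0 | a.0) :: ··a··> u10, ··a··> u6
  u3 = a.(b.0 + a.0) | (a.0 | 0) :: ··a··> u10, ··a··> u7
  u4 = a.(b.0 + a.0) | 0 :: ··a··> u8
  u5 = b.(b.0 + (0 + 0)) :: ··b··> u11
  u6 = (b.0 + a.0) | (0 | a.0) :: ··a··> u12, ··a··> u13, ··b··> u13
  u7 = (b.0 + a.0) | (a.0 | 0) :: ··a··> u12, ··a··> u14, ··b··> u14
  u8 = (b.0 + a.0) | 0 :: ··a··> u15, ··b··> u15
  u9 = 0 | (a.0 | a.0 + (a.0 + a.0)) :: ··a··> u13, ··a··> u14, ··a··> u15
  u10 = a.(b.0 + a.0) | (0 | 0) :: ··a··> u12
  u11 = b.0 + (0 + 0) :: ··b··> u16
  u12 = (b.0 + a.0) | (0 | 0) :: ··a··> u17, ··b··> u17
  u13 = 0 | (0 | a.0) :: ··a··> u17
  u14 = 0 | (a.0 | 0) :: ··a··> u17
  u15 = 0 | 0 :: ∅
  u16 = 0 :: ∅
  u17 = 0 | (0 | 0) :: ∅
Q's transition system — 18 states:
  v0 = b.b.(b.0 + (0 + 0)) + a.(b.0 + a.0) | (a.0 | b.0 + (a.0 + a.0)) :: ··a··> v1, ··a··> v2, ··a··> v3, ··b··> v4, ··b··> v5
  v1 = (b.0 + a.0) | (a.0 | b.0 + (a.0 + a.0)) :: ··a··> v6, ··a··> v7, ··a··> v8, ··b··> v8, ··b··> v9
  v2 = a.(b.0 + a.0) | (0 | b.0) :: ··a··> v6, ··b··> v10
  v3 = a.(b.0 + a.0) | 0 :: ··a··> v7
  v4 = a.(b.0 + a.0) | (a.0 | 0) :: ··a··> v10, ··a··> v9
  v5 = b.(b.0 + (0 + 0)) :: ··b··> v11
  v6 = (b.0 + a.0) | (0 | b.0) :: ··a··> v12, ··b··> v12, ··b··> v13
  v7 = (b.0 + a.0) | 0 :: ··a··> v14, ··b··> v14
  v8 = 0 | (a.0 | b.0 + (a.0 + a.0)) :: ··a··> v12, ··a··> v14, ··b··> v15
  v9 = (b.0 + a.0) | (a.0 | 0) :: ··a··> v13, ··a··> v15, ··b··> v15
  v10 = a.(b.0 + a.0) | (0 | 0) :: ··a··> v13
  v11 = b.0 + (0 + 0) :: ··b··> v16
  v12 = 0 | (0 | b.0) :: ··b··> v17
  v13 = (b.0 + a.0) | (0 | 0) :: ··a··> v17, ··b··> v17
  v14 = 0 | 0 :: ∅
  v15 = 0 | (a.0 | 0) :: ··a··> v17
  v16 = 0 :: ∅
  v17 = 0 | (0 | 0) :: ∅
Trace ⟨aaaa⟩ through P, begin at {u0}:
  [1] a ⇒ {u1, u2, u3, u4}
  [2] a ⇒ {u10, u6, u7, u8, u9}
  [3] a ⇒ {u12, u13, u14, u15}
  [4] a ⇒ {u17}
  — P admits the full trace.
Trace ⟨aaaa⟩ through Q, begin at {v0}:
  [1] a ⇒ {v1, v2, v3}
  [2] a ⇒ {v6, v7, v8}
  [3] a ⇒ {v12, v14}
  [4] a ⇒ no successor for Q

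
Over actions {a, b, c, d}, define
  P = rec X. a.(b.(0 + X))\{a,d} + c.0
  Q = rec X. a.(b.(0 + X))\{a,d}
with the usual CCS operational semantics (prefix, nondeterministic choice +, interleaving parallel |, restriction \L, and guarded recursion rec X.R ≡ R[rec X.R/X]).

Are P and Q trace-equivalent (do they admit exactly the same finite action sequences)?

LTS(P): 5 reachable states
  p0 = rec X. a.(b.(0 + X))\{a,d} + c.0 :: --a--▸ p1, --c--▸ p2
  p1 = (b.(0 + (rec X. a.(b.(0 + X))\{a,d} + c.0)))\{a,d} :: --b--▸ p3
  p2 = 0 :: (no moves)
  p3 = (0 + (rec X. a.(b.(0 + X))\{a,d} + c.0))\{a,d} :: --c--▸ p4
  p4 = 0\{a,d} :: (no moves)
LTS(Q): 3 reachable states
  q0 = rec X. a.(b.(0 + X))\{a,d} :: --a--▸ q1
  q1 = (b.(0 + (rec X. a.(b.(0 + X))\{a,d})))\{a,d} :: --b--▸ q2
  q2 = (0 + (rec X. a.(b.(0 + X))\{a,d}))\{a,d} :: (no moves)
Executing c from P (initial set {p0}):
  after c @ step 1: {p2}
  — P admits the full trace.
Executing c from Q (initial set {q0}):
  after c @ step 1: no successor for Q

NO — witness ⟨c⟩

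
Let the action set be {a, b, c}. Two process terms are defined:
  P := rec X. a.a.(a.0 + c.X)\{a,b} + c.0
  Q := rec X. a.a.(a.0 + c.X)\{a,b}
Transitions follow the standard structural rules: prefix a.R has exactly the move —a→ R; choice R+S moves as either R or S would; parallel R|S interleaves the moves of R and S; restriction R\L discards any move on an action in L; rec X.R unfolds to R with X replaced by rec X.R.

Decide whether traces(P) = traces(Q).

trace-distinct — witness ⟨c⟩

P's transition system — 6 states:
  m0 = rec X. a.a.(a.0 + c.X)\{a,b} + c.0 has moves ··a··> m1, ··c··> m2
  m1 = a.(a.0 + c.(rec X. a.a.(a.0 + c.X)\{a,b} + c.0))\{a,b} has moves ··a··> m3
  m2 = 0 has moves deadlocked
  m3 = (a.0 + c.(rec X. a.a.(a.0 + c.X)\{a,b} + c.0))\{a,b} has moves ··c··> m4
  m4 = (rec X. a.a.(a.0 + c.X)\{a,b} + c.0)\{a,b} has moves ··c··> m5
  m5 = 0\{a,b} has moves deadlocked
Q's transition system — 4 states:
  n0 = rec X. a.a.(a.0 + c.X)\{a,b} has moves ··a··> n1
  n1 = a.(a.0 + c.(rec X. a.a.(a.0 + c.X)\{a,b}))\{a,b} has moves ··a··> n2
  n2 = (a.0 + c.(rec X. a.a.(a.0 + c.X)\{a,b}))\{a,b} has moves ··c··> n3
  n3 = (rec X. a.a.(a.0 + c.X)\{a,b})\{a,b} has moves deadlocked
Executing c from P (initial set {m0}):
  [1] c ⇒ {m2}
  P completes σ.
Executing c from Q (initial set {n0}):
  [1] c ⇒ no successor for Q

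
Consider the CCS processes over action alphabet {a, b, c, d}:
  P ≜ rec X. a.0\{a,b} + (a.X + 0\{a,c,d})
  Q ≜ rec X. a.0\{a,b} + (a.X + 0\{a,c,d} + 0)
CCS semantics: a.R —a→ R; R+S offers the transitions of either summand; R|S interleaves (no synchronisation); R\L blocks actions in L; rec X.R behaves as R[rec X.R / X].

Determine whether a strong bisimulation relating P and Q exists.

LTS(P): 2 reachable states
  p0 = rec X. a.0\{a,b} + (a.X + 0\{a,c,d}) :: ··a··> p0, ··a··> p1
  p1 = 0\{a,b} :: (no moves)
LTS(Q): 2 reachable states
  q0 = rec X. a.0\{a,b} + (a.X + 0\{a,c,d} + 0) :: ··a··> q0, ··a··> q1
  q1 = 0\{a,b} :: (no moves)
Partition-refinement fixed point:
  B0 = {p0, q0}
  B1 = {p1, q1}
p0 ∈ B0, q0 ∈ B0 → same block

bisimilar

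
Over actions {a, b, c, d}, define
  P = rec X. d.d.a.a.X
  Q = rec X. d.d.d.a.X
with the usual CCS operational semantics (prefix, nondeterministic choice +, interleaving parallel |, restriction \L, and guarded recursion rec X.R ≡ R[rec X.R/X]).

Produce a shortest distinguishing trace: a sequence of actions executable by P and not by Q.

P's transition system — 4 states:
  s0 = rec X. d.d.a.a.X ⊢ -d-> s1
  s1 = d.a.a.(rec X. d.d.a.a.X) ⊢ -d-> s2
  s2 = a.a.(rec X. d.d.a.a.X) ⊢ -a-> s3
  s3 = a.(rec X. d.d.a.a.X) ⊢ -a-> s0
Q's transition system — 4 states:
  t0 = rec X. d.d.d.a.X ⊢ -d-> t1
  t1 = d.d.a.(rec X. d.d.d.a.X) ⊢ -d-> t2
  t2 = d.a.(rec X. d.d.d.a.X) ⊢ -d-> t3
  t3 = a.(rec X. d.d.d.a.X) ⊢ -a-> t0
Trace ⟨dda⟩ through P, begin at {s0}:
  step 1 (d): {s1}
  step 2 (d): {s2}
  step 3 (a): {s3}
  P completes σ.
Trace ⟨dda⟩ through Q, begin at {t0}:
  step 1 (d): {t1}
  step 2 (d): {t2}
  step 3 (a): no successor for Q

dda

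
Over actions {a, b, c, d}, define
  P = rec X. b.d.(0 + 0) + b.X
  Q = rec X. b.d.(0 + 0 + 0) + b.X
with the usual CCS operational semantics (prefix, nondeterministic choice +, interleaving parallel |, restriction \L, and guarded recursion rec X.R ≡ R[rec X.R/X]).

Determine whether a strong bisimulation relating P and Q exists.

bisimilar

P's transition system — 3 states:
  u0 = rec X. b.d.(0 + 0) + b.X ⊢ —b→ u0, —b→ u1
  u1 = d.(0 + 0) ⊢ —d→ u2
  u2 = 0 + 0 ⊢ (no moves)
Q's transition system — 3 states:
  v0 = rec X. b.d.(0 + 0 + 0) + b.X ⊢ —b→ v0, —b→ v1
  v1 = d.(0 + 0 + 0) ⊢ —d→ v2
  v2 = 0 + 0 + 0 ⊢ (no moves)
Partition-refinement fixed point:
  B0 = {u0, v0}
  B1 = {u1, v1}
  B2 = {u2, v2}
u0 ∈ B0, v0 ∈ B0 → same block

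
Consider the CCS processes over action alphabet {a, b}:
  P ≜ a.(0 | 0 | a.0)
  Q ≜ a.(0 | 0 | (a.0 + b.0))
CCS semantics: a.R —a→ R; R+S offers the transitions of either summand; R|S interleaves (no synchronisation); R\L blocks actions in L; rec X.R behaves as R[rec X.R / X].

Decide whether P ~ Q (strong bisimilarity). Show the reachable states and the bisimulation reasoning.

P ≁ Q

Reachable graph of P (3 states):
  p0 = a.(0 | 0 | a.0) | ··a··> p1
  p1 = 0 | 0 | a.0 | ··a··> p2
  p2 = 0 | 0 | 0 | stopped
Reachable graph of Q (3 states):
  q0 = a.(0 | 0 | (a.0 + b.0)) | ··a··> q1
  q1 = 0 | 0 | (a.0 + b.0) | ··a··> q2, ··b··> q2
  q2 = 0 | 0 | 0 | stopped
Partition-refinement fixed point:
  B0 = {p0}
  B1 = {p1}
  B2 = {p2, q2}
  B3 = {q0}
  B4 = {q1}
p0 ∈ B0, q0 ∈ B3 → different blocks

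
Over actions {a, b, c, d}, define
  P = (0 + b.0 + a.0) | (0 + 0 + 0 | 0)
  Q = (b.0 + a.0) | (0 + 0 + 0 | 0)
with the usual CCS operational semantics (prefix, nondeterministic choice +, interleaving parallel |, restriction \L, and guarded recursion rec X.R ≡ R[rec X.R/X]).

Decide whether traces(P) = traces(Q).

trace-equivalent

LTS(P): 2 reachable states
  u0 = (0 + b.0 + a.0) | (0 + 0 + 0 | 0) has moves —a→ u1, —b→ u1
  u1 = 0 | (0 + 0 + 0 | 0) has moves ·
LTS(Q): 2 reachable states
  v0 = (b.0 + a.0) | (0 + 0 + 0 | 0) has moves —a→ v1, —b→ v1
  v1 = 0 | (0 + 0 + 0 | 0) has moves ·
Partition-refinement fixed point:
  B0 = {u0, v0}
  B1 = {u1, v1}
u0 ∈ B0, v0 ∈ B0 → same block
Bisimilar ⇒ trace-equivalent.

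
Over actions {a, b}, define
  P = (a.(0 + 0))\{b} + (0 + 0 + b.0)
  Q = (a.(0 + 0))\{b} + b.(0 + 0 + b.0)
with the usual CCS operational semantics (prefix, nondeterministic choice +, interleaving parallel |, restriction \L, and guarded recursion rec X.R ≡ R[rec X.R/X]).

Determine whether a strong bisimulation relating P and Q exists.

P's transition system — 3 states:
  s0 = (a.(0 + 0))\{b} + (0 + 0 + b.0) | —a→ s1, —b→ s2
  s1 = (0 + 0)\{b} | (no moves)
  s2 = 0 | (no moves)
Q's transition system — 4 states:
  t0 = (a.(0 + 0))\{b} + b.(0 + 0 + b.0) | —a→ t1, —b→ t2
  t1 = (0 + 0)\{b} | (no moves)
  t2 = 0 + 0 + b.0 | —b→ t3
  t3 = 0 | (no moves)
Partition-refinement fixed point:
  B0 = {s0}
  B1 = {s1, s2, t1, t3}
  B2 = {t0}
  B3 = {t2}
s0 ∈ B0, t0 ∈ B2 → different blocks

P ≁ Q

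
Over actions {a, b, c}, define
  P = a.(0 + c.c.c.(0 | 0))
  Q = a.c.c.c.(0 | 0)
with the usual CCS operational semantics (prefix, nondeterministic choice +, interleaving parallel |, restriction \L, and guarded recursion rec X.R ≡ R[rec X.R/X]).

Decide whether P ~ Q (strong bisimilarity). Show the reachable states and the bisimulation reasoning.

Reachable graph of P (5 states):
  p0 = a.(0 + c.c.c.(0 | 0)) | ··a··> p1
  p1 = 0 + c.c.c.(0 | 0) | ··c··> p2
  p2 = c.c.(0 | 0) | ··c··> p3
  p3 = c.(0 | 0) | ··c··> p4
  p4 = 0 | 0 | ∅
Reachable graph of Q (5 states):
  q0 = a.c.c.c.(0 | 0) | ··a··> q1
  q1 = c.c.c.(0 | 0) | ··c··> q2
  q2 = c.c.(0 | 0) | ··c··> q3
  q3 = c.(0 | 0) | ··c··> q4
  q4 = 0 | 0 | ∅
Bisimilarity quotient blocks:
  B0 = {p0, q0}
  B1 = {p1, q1}
  B2 = {p2, q2}
  B3 = {p3, q3}
  B4 = {p4, q4}
p0 ∈ B0, q0 ∈ B0 → same block

YES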